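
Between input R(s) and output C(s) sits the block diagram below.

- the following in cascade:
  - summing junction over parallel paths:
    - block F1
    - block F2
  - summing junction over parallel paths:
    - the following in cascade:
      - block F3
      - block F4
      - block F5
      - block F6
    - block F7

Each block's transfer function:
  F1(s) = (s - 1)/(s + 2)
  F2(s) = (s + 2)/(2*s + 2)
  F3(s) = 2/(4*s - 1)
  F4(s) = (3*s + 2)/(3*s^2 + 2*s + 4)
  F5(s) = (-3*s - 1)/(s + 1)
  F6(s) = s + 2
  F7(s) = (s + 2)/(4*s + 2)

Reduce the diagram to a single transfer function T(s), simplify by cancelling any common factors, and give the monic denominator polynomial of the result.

[1] sum the parallel branches F1, F2, giving (3*s^2 + 4*s + 2)/(2*s^2 + 6*s + 4)
[2] reduce the series chain F3, F4, F5, F6, giving (-18*s^3 - 54*s^2 - 40*s - 8)/(12*s^4 + 17*s^3 + 19*s^2 + 10*s - 4)
[3] sum the parallel branches (F3*F4*F5*F6), F7, giving (12*s^5 - 31*s^4 - 199*s^3 - 220*s^2 - 96*s - 24)/(48*s^5 + 92*s^4 + 110*s^3 + 78*s^2 + 4*s - 8)
[4] combine (F1+F2), ((F3*F4*F5*F6)+F7) in series, giving (36*s^6 - 117*s^5 - 463*s^4 - 592*s^3 - 382*s^2 - 132*s - 24)/(96*s^6 + 280*s^5 + 404*s^4 + 376*s^3 + 164*s^2 - 8*s - 16)
The result of step 4 is T(s) in lowest terms. Its denominator has leading coefficient 96; dividing the denominator through by 96 makes it monic.

Therefore the answer is s^6 + 35*s^5/12 + 101*s^4/24 + 47*s^3/12 + 41*s^2/24 - s/12 - 1/6.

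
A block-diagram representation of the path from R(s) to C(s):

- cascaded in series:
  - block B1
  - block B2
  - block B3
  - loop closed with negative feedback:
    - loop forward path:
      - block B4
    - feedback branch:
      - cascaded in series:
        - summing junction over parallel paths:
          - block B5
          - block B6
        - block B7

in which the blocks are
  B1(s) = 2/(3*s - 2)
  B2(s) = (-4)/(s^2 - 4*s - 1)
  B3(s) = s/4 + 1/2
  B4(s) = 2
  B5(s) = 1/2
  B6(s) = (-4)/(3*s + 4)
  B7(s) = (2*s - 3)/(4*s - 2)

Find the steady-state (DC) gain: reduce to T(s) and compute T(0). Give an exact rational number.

First reduce the diagram to T(s).

Step 1. reduce the parallel group B5, B6 = (3*s - 4)/(6*s + 8)
Step 2. combine (B5+B6), B7 in series = (6*s^2 - 17*s + 12)/(24*s^2 + 20*s - 16)
Step 3. feedback reduction of B4, ((B5+B6)*B7) = (24*s^2 + 20*s - 16)/(18*s^2 - 7*s + 4)
Step 4. series reduction of B1, B2, B3, [B4/(1+B4*((B5+B6)*B7))] = (-48*s^3 - 136*s^2 - 48*s + 64)/(54*s^5 - 273*s^4 + 200*s^3 - 55*s^2 + 6*s + 8)
That last expression is T(s); at s = 0 only the constant terms survive, so T(0) = 64/8 = 8.

Answer: 8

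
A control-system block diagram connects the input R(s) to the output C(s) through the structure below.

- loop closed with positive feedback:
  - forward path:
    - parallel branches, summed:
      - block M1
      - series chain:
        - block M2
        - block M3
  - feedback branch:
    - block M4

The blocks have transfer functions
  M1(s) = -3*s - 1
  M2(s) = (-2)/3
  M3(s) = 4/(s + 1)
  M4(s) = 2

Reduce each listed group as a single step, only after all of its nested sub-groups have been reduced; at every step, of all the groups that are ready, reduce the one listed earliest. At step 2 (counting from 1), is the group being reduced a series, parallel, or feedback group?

Answer: parallel

Working:
[1] combine M2, M3 in series
[2] parallel reduction of M1, (M2*M3)
[3] collapse the loop ((M1+(M2*M3)) forward, M4 return)
So the answer for step 2 is parallel.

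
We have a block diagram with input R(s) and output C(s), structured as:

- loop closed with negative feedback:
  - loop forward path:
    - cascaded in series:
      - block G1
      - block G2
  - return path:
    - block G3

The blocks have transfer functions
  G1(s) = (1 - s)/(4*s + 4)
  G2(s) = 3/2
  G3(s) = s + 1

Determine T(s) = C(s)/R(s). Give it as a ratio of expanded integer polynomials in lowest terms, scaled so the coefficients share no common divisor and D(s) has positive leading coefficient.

Step 1. reduce the series chain G1, G2, giving (3 - 3*s)/(8*s + 8)
Step 2. apply the feedback formula to (G1*G2), G3: this yields T(s), and no further normalization is needed

Hence the answer: (3*s - 3)/(3*s^2 - 8*s - 11)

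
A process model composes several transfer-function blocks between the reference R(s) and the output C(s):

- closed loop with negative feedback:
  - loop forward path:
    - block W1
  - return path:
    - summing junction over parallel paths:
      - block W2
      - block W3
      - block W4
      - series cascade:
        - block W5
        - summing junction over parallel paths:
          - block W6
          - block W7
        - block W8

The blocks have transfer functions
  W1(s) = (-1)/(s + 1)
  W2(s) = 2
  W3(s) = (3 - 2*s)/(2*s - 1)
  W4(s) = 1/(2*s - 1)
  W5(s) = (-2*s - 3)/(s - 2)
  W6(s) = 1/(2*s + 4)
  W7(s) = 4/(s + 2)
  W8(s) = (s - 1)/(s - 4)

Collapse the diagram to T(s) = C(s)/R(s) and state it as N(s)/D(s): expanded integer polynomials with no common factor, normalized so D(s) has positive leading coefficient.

Reducing step by step:

Step 1 - sum the parallel branches W6, W7, giving 9/(2*s + 4)
Step 2 - series reduction of W5, (W6+W7), W8, giving (-18*s^2 - 9*s + 27)/(2*s^3 - 8*s^2 - 8*s + 32)
Step 3 - reduce the parallel group W2, W3, W4, (W5*(W6+W7)*W8), giving (4*s^4 - 48*s^3 - 32*s^2 + 111*s + 37)/(4*s^4 - 18*s^3 - 8*s^2 + 72*s - 32)
Step 4 - collapse the loop (W1 forward, (W2+W3+W4+(W5*(W6+W7)*W8)) return): this yields T(s), and no further normalization is needed

Answer: (-4*s^4 + 18*s^3 + 8*s^2 - 72*s + 32)/(4*s^5 - 18*s^4 + 22*s^3 + 96*s^2 - 71*s - 69)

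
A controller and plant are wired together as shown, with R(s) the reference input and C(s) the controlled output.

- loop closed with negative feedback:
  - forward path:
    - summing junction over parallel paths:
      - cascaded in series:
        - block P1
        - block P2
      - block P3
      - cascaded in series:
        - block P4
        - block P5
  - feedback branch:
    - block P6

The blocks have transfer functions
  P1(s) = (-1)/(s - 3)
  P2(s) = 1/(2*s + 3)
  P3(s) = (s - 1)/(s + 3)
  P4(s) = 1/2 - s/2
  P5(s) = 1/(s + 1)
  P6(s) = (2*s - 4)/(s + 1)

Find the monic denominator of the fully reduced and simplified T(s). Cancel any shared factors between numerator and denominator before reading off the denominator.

The answer is s^5 - s^4 + s^3/4 - 47*s^2/4 - 101*s/4 + 3/4.

Reasoning:
1. reduce the series chain P1, P2, giving (-1)/(2*s^2 - 3*s - 9)
2. combine P4, P5 in series, giving (1 - s)/(2*s + 2)
3. add (P1*P2), P3, (P4*P5) (parallel), giving (2*s^4 - 7*s^3 - 3*s^2 + 7*s - 15)/(4*s^4 + 10*s^3 - 30*s^2 - 90*s - 54)
4. close the feedback loop around ((P1*P2)+P3+(P4*P5)), P6, giving (2*s^5 - 5*s^4 - 10*s^3 + 4*s^2 - 8*s - 15)/(8*s^5 - 8*s^4 + 2*s^3 - 94*s^2 - 202*s + 6)
T(s) is the step-4 result (common factors already cancelled). Leading coefficient of the denominator: 8. Divide through by 8 for the monic polynomial.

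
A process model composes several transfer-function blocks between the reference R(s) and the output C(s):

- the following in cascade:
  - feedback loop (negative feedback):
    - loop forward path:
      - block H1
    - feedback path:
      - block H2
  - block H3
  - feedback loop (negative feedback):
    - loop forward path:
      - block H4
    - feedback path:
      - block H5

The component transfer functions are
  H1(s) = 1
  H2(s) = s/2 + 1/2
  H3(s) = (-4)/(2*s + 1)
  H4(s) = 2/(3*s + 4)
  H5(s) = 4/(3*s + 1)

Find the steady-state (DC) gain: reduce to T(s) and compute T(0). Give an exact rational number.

The answer is -4/9.

Reasoning:
Step 1: reduce the feedback loop with forward H1 and return H2; result 2/(s + 3)
Step 2: close the feedback loop around H4, H5; result (6*s + 2)/(9*s^2 + 15*s + 12)
Step 3: multiply [H1/(1+H1*H2)], H3, [H4/(1+H4*H5)] (series); result (-48*s - 16)/(18*s^4 + 93*s^3 + 156*s^2 + 129*s + 36)
Step 3 gives the overall T(s). Then T(0) = -16/36 = -4/9.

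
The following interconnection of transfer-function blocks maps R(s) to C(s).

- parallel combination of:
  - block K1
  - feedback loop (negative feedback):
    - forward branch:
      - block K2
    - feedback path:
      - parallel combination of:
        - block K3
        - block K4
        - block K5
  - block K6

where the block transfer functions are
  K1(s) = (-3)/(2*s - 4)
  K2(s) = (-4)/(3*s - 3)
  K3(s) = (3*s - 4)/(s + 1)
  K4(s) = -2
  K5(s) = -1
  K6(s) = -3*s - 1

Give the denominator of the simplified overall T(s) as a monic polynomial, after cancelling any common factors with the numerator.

1. sum the parallel branches K3, K4, K5; result (-7)/(s + 1)
2. close the feedback loop around K2, (K3+K4+K5); result (-4*s - 4)/(3*s^2 + 25)
3. combine K1, [K2/(1+K2*(K3+K4+K5))], K6 in parallel; result (-18*s^4 + 30*s^3 - 155*s^2 + 258*s + 41)/(6*s^3 - 12*s^2 + 50*s - 100)
Step 3 gives the fully reduced T(s), with no common factor left to cancel. The denominator's leading coefficient is 6, so divide each of its coefficients by 6 to get the monic form.

Final answer: s^3 - 2*s^2 + 25*s/3 - 50/3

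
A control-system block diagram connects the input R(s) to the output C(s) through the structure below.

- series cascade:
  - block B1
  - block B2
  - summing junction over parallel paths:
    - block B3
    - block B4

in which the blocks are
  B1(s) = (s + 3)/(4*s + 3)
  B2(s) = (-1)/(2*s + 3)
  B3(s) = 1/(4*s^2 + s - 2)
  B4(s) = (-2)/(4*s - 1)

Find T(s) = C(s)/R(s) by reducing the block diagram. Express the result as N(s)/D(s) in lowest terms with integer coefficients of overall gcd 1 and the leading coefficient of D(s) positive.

The answer is (8*s^3 + 22*s^2 - 9*s - 9)/(128*s^5 + 288*s^4 + 72*s^3 - 146*s^2 - 45*s + 18).

Reasoning:
Step 1. combine B3, B4 in parallel -> (-8*s^2 + 2*s + 3)/(16*s^3 - 9*s + 2)
Step 2. series reduction of B1, B2, (B3+B4), giving the overall T(s)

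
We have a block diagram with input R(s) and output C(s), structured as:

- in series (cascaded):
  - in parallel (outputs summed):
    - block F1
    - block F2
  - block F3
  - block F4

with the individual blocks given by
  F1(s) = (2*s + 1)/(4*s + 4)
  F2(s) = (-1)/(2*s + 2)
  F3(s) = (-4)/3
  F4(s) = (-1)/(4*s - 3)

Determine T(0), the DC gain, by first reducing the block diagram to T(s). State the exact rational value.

[1] sum the parallel branches F1, F2 -> (2*s - 1)/(4*s + 4)
[2] cascade (F1+F2), F3, F4 -> (2*s - 1)/(12*s^2 + 3*s - 9)
That last expression is T(s); at s = 0 only the constant terms survive, so T(0) = -1/(-9) = 1/9.

Answer: 1/9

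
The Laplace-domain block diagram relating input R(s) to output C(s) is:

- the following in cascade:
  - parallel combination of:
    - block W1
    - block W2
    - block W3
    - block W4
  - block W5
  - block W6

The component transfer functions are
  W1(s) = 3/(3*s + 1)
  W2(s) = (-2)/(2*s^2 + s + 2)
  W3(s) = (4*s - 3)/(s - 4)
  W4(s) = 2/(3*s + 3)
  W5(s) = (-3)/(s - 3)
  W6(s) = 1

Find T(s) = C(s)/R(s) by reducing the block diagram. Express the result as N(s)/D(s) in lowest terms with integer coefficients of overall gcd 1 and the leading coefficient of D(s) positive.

(1) parallel reduction of W1, W2, W3, W4 -> (72*s^5 + 108*s^4 - 56*s^3 - 59*s^2 - 109*s - 82)/(18*s^5 - 39*s^4 - 96*s^3 - 117*s^2 - 102*s - 24)
(2) multiply (W1+W2+W3+W4), W5, W6 (series): this yields T(s), and no further normalization is needed

Final answer: (-72*s^5 - 108*s^4 + 56*s^3 + 59*s^2 + 109*s + 82)/(6*s^6 - 31*s^5 + 7*s^4 + 57*s^3 + 83*s^2 + 94*s + 24)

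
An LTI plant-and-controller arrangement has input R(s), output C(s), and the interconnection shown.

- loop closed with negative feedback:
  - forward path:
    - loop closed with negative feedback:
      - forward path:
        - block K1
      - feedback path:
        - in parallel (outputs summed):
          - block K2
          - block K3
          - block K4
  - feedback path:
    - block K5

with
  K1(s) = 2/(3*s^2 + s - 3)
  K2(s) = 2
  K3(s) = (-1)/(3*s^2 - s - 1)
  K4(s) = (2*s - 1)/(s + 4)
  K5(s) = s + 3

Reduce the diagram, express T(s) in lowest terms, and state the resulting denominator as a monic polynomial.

Step 1 - sum the parallel branches K2, K3, K4; result (12*s^3 + 17*s^2 - 12*s - 11)/(3*s^3 + 11*s^2 - 5*s - 4)
Step 2 - reduce the feedback loop with forward K1 and return (K2+K3+K4); result (6*s^3 + 22*s^2 - 10*s - 8)/(9*s^5 + 36*s^4 + 11*s^3 - 16*s^2 - 13*s - 10)
Step 3 - reduce the feedback loop with forward [K1/(1+K1*(K2+K3+K4))] and return K5; result (6*s^3 + 22*s^2 - 10*s - 8)/(9*s^5 + 42*s^4 + 51*s^3 + 40*s^2 - 51*s - 34)
Step 3 gives the fully reduced T(s), with no common factor left to cancel. The denominator's leading coefficient is 9, so divide each of its coefficients by 9 to get the monic form.

Final answer: s^5 + 14*s^4/3 + 17*s^3/3 + 40*s^2/9 - 17*s/3 - 34/9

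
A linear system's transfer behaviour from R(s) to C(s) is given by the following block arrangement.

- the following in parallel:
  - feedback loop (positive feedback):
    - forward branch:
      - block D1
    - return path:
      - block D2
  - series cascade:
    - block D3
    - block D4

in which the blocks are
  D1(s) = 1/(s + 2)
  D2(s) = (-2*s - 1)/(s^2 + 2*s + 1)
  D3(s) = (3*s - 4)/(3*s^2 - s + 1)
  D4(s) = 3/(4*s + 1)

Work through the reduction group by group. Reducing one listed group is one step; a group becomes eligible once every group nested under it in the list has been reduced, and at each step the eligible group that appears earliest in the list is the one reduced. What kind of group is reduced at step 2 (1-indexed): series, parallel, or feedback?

[1] collapse the loop (D1 forward, D2 return)
[2] combine D3, D4 in series
[3] sum the parallel branches [D1/(1-D1*D2)], (D3*D4)
At step 2 the group reduced is series.

Therefore the answer is series.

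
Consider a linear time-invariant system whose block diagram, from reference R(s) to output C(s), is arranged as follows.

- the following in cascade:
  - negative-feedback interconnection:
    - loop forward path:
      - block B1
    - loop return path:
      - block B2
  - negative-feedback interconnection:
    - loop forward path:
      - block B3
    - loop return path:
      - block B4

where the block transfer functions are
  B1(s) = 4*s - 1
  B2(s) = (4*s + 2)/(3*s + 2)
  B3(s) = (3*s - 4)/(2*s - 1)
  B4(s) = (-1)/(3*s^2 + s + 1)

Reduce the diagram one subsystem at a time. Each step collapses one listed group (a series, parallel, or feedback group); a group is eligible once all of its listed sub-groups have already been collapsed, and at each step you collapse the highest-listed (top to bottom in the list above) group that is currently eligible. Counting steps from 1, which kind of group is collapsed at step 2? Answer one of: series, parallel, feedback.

[1] close the feedback loop around B1, B2
[2] apply the feedback formula to B3, B4
[3] reduce the series chain [B1/(1+B1*B2)], [B3/(1+B3*B4)]
So the answer for step 2 is feedback.

Final answer: feedback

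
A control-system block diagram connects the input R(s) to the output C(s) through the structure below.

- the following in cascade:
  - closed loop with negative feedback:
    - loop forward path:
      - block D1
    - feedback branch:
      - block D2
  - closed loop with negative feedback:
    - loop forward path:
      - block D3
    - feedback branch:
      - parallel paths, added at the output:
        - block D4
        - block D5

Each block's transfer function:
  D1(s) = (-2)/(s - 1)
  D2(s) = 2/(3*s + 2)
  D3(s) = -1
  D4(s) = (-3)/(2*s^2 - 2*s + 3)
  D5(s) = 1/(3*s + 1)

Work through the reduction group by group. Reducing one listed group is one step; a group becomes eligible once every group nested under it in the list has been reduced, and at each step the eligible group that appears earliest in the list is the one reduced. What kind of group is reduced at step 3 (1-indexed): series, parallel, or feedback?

[1] feedback reduction of D1, D2
[2] combine D4, D5 in parallel
[3] apply the feedback formula to D3, (D4+D5)
[4] reduce the series chain [D1/(1+D1*D2)], [D3/(1+D3*(D4+D5))]
At step 3 the group reduced is feedback.

Therefore the answer is feedback.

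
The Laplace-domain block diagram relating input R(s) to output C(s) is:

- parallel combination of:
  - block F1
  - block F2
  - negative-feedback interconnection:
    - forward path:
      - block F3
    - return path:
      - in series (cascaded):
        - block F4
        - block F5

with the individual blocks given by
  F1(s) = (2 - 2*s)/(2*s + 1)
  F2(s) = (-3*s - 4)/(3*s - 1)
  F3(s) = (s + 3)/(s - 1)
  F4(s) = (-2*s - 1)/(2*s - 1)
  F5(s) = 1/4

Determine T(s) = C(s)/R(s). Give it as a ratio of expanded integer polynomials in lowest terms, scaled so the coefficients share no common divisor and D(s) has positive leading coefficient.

Answer: (-24*s^4 + 338*s^3 - 51*s^2 + 79*s + 6)/(36*s^4 - 108*s^3 - 19*s^2 + 20*s - 1)

Working:
Step 1 - combine F4, F5 in series gives (-2*s - 1)/(8*s - 4)
Step 2 - apply the feedback formula to F3, (F4*F5) gives (8*s^2 + 20*s - 12)/(6*s^2 - 19*s + 1)
Step 3 - sum the parallel branches F1, F2, [F3/(1+F3*(F4*F5))]: this yields T(s), and no further normalization is needed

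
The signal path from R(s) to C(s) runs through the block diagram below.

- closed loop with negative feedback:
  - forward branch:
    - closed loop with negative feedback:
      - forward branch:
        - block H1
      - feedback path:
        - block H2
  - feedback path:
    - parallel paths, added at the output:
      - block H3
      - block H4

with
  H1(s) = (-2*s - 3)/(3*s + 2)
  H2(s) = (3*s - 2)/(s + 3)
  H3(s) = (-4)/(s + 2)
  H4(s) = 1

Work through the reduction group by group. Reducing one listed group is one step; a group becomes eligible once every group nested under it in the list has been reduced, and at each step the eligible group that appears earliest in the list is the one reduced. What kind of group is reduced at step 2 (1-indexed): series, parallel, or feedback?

(1) reduce the feedback loop with forward H1 and return H2
(2) parallel reduction of H3, H4
(3) reduce the feedback loop with forward [H1/(1+H1*H2)] and return (H3+H4)
Step 2: parallel.

Hence the answer: parallel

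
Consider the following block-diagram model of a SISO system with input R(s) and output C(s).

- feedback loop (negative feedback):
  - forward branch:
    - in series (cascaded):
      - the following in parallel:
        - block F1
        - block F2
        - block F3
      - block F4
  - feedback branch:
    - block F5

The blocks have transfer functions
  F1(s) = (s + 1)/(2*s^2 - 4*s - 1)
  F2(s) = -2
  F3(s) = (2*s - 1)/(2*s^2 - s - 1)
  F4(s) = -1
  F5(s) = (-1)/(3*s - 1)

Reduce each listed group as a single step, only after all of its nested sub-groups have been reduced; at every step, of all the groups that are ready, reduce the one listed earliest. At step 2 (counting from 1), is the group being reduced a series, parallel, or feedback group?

Step 1. reduce the parallel group F1, F2, F3
Step 2. multiply (F1+F2+F3), F4 (series)
Step 3. feedback reduction of ((F1+F2+F3)*F4), F5
So the answer for step 2 is series.

Answer: series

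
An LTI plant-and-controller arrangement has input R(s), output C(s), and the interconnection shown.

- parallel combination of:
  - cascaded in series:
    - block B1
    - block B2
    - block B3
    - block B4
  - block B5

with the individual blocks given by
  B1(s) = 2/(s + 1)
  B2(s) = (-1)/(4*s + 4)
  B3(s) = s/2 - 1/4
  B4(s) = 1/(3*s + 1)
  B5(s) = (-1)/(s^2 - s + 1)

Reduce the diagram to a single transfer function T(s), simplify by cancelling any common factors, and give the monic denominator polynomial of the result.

Answer: s^5 + 4*s^4/3 + s^3/3 + s^2 + 4*s/3 + 1/3

Working:
1. cascade B1, B2, B3, B4 gives (1 - 2*s)/(24*s^3 + 56*s^2 + 40*s + 8)
2. add (B1*B2*B3*B4), B5 (parallel) gives (-26*s^3 - 53*s^2 - 43*s - 7)/(24*s^5 + 32*s^4 + 8*s^3 + 24*s^2 + 32*s + 8)
Step 2 gives the fully reduced T(s), with no common factor left to cancel. The denominator's leading coefficient is 24, so divide each of its coefficients by 24 to get the monic form.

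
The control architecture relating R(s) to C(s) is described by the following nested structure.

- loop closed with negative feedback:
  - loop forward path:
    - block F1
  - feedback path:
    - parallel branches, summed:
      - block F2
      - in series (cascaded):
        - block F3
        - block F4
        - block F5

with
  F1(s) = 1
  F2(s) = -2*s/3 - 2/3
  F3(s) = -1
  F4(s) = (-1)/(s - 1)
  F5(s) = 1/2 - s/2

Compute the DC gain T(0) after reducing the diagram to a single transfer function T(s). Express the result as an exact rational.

Answer: -6

Working:
Step 1: series reduction of F3, F4, F5 = (-1)/2
Step 2: reduce the parallel group F2, (F3*F4*F5) = -2*s/3 - 7/6
Step 3: collapse the loop (F1 forward, (F2+(F3*F4*F5)) return) = (-6)/(4*s + 1)
DC gain: substitute s = 0 into T(s) from step 3: T(0) = -6/1 = -6.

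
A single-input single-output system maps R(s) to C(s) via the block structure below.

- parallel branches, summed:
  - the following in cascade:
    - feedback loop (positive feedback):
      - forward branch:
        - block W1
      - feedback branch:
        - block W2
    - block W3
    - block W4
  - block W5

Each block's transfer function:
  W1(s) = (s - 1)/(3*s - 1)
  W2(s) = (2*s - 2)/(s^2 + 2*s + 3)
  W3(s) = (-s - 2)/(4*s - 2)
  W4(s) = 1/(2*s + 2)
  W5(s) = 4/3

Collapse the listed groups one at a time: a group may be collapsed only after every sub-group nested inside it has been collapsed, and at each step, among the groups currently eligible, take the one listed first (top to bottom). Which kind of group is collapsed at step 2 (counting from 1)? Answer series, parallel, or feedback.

The answer is series.

Reasoning:
Step 1: apply the feedback formula to W1, W2
Step 2: cascade [W1/(1-W1*W2)], W3, W4
Step 3: reduce the parallel group ([W1/(1-W1*W2)]*W3*W4), W5
At step 2 the group reduced is series.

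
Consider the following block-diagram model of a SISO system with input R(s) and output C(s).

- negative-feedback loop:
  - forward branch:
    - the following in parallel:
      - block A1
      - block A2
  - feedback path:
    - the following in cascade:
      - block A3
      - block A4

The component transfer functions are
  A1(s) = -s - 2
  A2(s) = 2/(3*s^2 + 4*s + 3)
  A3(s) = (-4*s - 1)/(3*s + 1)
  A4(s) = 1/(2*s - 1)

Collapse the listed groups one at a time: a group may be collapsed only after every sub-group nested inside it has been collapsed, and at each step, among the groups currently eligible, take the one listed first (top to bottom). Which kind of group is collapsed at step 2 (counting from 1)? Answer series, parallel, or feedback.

Answer: series

Working:
(1) combine A1, A2 in parallel
(2) cascade A3, A4
(3) collapse the loop ((A1+A2) forward, (A3*A4) return)
At step 2 the group reduced is series.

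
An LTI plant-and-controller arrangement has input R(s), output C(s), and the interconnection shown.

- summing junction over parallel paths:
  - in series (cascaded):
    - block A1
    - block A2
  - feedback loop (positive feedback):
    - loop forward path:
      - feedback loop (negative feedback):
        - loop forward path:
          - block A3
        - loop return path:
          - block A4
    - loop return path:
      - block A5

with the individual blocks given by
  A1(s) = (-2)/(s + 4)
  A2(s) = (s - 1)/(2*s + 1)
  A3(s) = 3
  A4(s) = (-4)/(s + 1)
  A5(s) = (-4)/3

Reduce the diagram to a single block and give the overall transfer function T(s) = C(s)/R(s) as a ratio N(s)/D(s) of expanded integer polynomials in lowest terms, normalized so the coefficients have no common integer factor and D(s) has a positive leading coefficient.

Step 1: reduce the series chain A1, A2 -> (2 - 2*s)/(2*s^2 + 9*s + 4)
Step 2: close the feedback loop around A3, A4 -> (3*s + 3)/(s - 11)
Step 3: reduce the feedback loop with forward [A3/(1+A3*A4)] and return A5 -> (3*s + 3)/(5*s - 7)
Step 4: sum the parallel branches (A1*A2), [[A3/(1+A3*A4)]/(1-[A3/(1+A3*A4)]*A5)]: this yields T(s), and no further normalization is needed

Answer: (6*s^3 + 23*s^2 + 63*s - 2)/(10*s^3 + 31*s^2 - 43*s - 28)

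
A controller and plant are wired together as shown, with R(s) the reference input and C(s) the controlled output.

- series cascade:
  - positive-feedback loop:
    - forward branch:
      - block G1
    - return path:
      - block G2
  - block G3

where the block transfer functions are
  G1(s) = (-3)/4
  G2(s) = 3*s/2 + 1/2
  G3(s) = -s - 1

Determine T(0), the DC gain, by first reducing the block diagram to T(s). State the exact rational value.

Step 1 - apply the feedback formula to G1, G2 = (-6)/(9*s + 11)
Step 2 - reduce the series chain [G1/(1-G1*G2)], G3 = (6*s + 6)/(9*s + 11)
That last expression is T(s); at s = 0 only the constant terms survive, so T(0) = 6/11.

Hence the answer: 6/11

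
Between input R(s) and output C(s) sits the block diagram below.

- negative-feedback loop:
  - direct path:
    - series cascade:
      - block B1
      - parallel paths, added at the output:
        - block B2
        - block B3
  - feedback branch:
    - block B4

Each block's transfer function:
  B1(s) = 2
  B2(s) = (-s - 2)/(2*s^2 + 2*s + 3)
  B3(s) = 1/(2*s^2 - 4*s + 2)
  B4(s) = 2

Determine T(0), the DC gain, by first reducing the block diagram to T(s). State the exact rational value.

First reduce the diagram to T(s).

Step 1 - parallel reduction of B2, B3: (-2*s^3 + 2*s^2 + 8*s - 1)/(4*s^4 - 4*s^3 + 2*s^2 - 8*s + 6)
Step 2 - multiply B1, (B2+B3) (series): (-2*s^3 + 2*s^2 + 8*s - 1)/(2*s^4 - 2*s^3 + s^2 - 4*s + 3)
Step 3 - collapse the loop ((B1*(B2+B3)) forward, B4 return): (-2*s^3 + 2*s^2 + 8*s - 1)/(2*s^4 - 6*s^3 + 5*s^2 + 12*s + 1)
Evaluating the step-3 result (the overall T(s)) at s = 0 gives T(0) = -1/1 = -1.

Answer: -1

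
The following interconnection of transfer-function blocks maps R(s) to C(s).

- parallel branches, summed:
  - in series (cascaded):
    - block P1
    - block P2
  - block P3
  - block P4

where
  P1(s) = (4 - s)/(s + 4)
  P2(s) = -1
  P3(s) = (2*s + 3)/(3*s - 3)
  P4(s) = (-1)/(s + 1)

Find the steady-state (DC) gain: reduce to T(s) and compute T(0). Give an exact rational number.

The answer is -3.

Reasoning:
Step 1. combine P1, P2 in series, giving (s - 4)/(s + 4)
Step 2. sum the parallel branches (P1*P2), P3, P4, giving (5*s^3 - 2*s^2 + 11*s + 36)/(3*s^3 + 12*s^2 - 3*s - 12)
DC gain: substitute s = 0 into T(s) from step 2: T(0) = 36/(-12) = -3.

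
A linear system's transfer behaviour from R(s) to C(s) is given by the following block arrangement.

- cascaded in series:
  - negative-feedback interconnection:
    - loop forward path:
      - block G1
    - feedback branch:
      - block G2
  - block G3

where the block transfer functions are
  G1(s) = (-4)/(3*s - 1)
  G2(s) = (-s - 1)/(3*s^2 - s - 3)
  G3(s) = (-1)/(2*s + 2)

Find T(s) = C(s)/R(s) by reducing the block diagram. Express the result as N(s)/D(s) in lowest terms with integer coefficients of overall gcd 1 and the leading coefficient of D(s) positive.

Step 1: apply the feedback formula to G1, G2: (-12*s^2 + 4*s + 12)/(9*s^3 - 6*s^2 - 4*s + 7)
Step 2: multiply [G1/(1+G1*G2)], G3 (series), giving the overall T(s)

Hence the answer: (6*s^2 - 2*s - 6)/(9*s^4 + 3*s^3 - 10*s^2 + 3*s + 7)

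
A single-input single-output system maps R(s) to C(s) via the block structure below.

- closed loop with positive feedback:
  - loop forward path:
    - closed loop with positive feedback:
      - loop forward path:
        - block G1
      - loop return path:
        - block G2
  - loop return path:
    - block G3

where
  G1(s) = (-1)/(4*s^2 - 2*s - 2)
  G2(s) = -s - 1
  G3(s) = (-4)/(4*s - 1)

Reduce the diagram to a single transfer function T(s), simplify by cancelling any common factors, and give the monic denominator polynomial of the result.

First reduce the diagram to T(s).

Step 1. feedback reduction of G1, G2 = (-1)/(4*s^2 - 3*s - 3)
Step 2. feedback reduction of [G1/(1-G1*G2)], G3 = (1 - 4*s)/(16*s^3 - 16*s^2 - 9*s - 1)
That last expression is T(s), already simplified. Scaling its denominator by 1/16 (the reciprocal of the leading coefficient) yields the monic denominator.

Answer: s^3 - s^2 - 9*s/16 - 1/16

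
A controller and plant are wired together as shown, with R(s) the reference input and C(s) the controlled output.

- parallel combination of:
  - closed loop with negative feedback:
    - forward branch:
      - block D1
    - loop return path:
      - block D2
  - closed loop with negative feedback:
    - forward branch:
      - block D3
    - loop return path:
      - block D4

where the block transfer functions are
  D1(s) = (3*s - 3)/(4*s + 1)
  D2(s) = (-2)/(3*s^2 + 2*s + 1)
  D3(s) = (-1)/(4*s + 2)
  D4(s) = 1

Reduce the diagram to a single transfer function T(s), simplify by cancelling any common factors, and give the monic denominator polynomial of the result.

First reduce the diagram to T(s).

Step 1: apply the feedback formula to D1, D2 -> (9*s^3 - 3*s^2 - 3*s - 3)/(12*s^3 + 11*s^2 + 7)
Step 2: close the feedback loop around D3, D4 -> (-1)/(4*s + 1)
Step 3: combine [D1/(1+D1*D2)], [D3/(1+D3*D4)] in parallel -> (36*s^4 - 15*s^3 - 26*s^2 - 15*s - 10)/(48*s^4 + 56*s^3 + 11*s^2 + 28*s + 7)
The result of step 3 is T(s) in lowest terms. Its denominator has leading coefficient 48; dividing the denominator through by 48 makes it monic.

Answer: s^4 + 7*s^3/6 + 11*s^2/48 + 7*s/12 + 7/48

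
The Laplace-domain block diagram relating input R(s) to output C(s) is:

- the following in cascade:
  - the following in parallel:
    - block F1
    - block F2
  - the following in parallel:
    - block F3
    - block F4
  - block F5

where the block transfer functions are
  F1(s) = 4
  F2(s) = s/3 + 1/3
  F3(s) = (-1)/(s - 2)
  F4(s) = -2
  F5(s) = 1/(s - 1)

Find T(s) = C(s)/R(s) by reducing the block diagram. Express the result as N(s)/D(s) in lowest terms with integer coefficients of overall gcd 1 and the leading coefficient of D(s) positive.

Answer: (-2*s^2 - 23*s + 39)/(3*s^2 - 9*s + 6)

Working:
1. parallel reduction of F1, F2 gives s/3 + 13/3
2. combine F3, F4 in parallel gives (3 - 2*s)/(s - 2)
3. combine (F1+F2), (F3+F4), F5 in series, giving the overall T(s)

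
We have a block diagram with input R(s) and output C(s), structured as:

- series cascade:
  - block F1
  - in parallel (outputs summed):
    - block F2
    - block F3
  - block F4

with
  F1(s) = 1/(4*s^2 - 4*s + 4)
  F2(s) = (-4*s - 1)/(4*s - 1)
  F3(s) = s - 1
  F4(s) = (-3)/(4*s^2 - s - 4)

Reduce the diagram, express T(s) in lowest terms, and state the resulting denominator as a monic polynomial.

Reducing step by step:

Step 1 - sum the parallel branches F2, F3 gives (4*s^2 - 9*s)/(4*s - 1)
Step 2 - reduce the series chain F1, (F2+F3), F4 gives (-12*s^2 + 27*s)/(64*s^5 - 96*s^4 + 36*s^3 + 44*s^2 - 76*s + 16)
No further cancellation is possible in the step-2 result, so that is T(s). Its denominator becomes monic after dividing by the leading coefficient 64.

Answer: s^5 - 3*s^4/2 + 9*s^3/16 + 11*s^2/16 - 19*s/16 + 1/4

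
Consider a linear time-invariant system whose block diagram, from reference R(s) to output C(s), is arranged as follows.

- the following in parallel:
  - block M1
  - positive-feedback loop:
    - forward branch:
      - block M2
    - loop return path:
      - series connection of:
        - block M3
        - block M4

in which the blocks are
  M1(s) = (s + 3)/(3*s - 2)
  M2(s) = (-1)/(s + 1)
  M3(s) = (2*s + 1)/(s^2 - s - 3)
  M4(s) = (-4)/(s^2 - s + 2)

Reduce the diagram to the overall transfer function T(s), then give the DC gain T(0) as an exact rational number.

[1] combine M3, M4 in series; result (-8*s - 4)/(s^4 - 2*s^3 + s - 6)
[2] collapse the loop (M2 forward, (M3*M4) return); result (-s^4 + 2*s^3 - s + 6)/(s^5 - s^4 - 2*s^3 + s^2 - 13*s - 10)
[3] parallel reduction of M1, [M2/(1-M2*(M3*M4))]; result (s^6 - s^5 + 3*s^4 - 9*s^3 - 13*s^2 - 29*s - 42)/(3*s^6 - 5*s^5 - 4*s^4 + 7*s^3 - 41*s^2 - 4*s + 20)
That last expression is T(s); at s = 0 only the constant terms survive, so T(0) = -42/20 = -21/10.

Hence the answer: -21/10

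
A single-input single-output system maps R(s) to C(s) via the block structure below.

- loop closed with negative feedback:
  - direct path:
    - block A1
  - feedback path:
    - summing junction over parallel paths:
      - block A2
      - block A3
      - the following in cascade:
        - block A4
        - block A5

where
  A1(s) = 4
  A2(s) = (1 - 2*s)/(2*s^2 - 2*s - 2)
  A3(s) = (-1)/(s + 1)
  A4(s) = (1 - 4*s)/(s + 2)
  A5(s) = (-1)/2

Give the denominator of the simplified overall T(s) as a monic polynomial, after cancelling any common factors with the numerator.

Step 1. cascade A4, A5; result (4*s - 1)/(2*s + 4)
Step 2. sum the parallel branches A2, A3, (A4*A5); result (4*s^4 - 5*s^3 - 15*s^2 + 3*s + 7)/(2*s^4 + 4*s^3 - 4*s^2 - 10*s - 4)
Step 3. feedback reduction of A1, (A2+A3+(A4*A5)); result (4*s^4 + 8*s^3 - 8*s^2 - 20*s - 8)/(9*s^4 - 8*s^3 - 32*s^2 + s + 12)
Step 3 gives the fully reduced T(s), with no common factor left to cancel. The denominator's leading coefficient is 9, so divide each of its coefficients by 9 to get the monic form.

Hence the answer: s^4 - 8*s^3/9 - 32*s^2/9 + s/9 + 4/3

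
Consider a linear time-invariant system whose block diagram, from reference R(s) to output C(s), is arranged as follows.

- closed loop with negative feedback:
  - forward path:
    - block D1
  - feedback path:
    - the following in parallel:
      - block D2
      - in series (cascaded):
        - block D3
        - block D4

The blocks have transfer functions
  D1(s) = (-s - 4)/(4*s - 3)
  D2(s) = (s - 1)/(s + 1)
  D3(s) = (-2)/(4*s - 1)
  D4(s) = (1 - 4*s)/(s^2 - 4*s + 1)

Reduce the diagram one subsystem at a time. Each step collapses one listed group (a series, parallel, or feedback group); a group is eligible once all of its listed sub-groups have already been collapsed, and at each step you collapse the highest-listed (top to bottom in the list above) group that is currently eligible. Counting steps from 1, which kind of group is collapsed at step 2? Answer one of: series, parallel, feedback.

Reducing step by step:

(1) series reduction of D3, D4
(2) add D2, (D3*D4) (parallel)
(3) collapse the loop (D1 forward, (D2+(D3*D4)) return)
The group at step 2 is a parallel group.

Answer: parallel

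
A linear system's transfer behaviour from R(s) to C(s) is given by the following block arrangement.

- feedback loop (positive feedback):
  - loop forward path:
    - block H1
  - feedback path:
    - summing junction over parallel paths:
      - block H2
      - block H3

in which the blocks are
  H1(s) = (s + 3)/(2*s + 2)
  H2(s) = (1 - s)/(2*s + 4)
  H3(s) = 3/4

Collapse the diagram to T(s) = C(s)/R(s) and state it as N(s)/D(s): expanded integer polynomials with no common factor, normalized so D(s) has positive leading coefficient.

The answer is (4*s^2 + 20*s + 24)/(7*s^2 + 13*s - 8).

Reasoning:
(1) sum the parallel branches H2, H3 gives (s + 8)/(4*s + 8)
(2) close the feedback loop around H1, (H2+H3): this yields T(s), and no further normalization is needed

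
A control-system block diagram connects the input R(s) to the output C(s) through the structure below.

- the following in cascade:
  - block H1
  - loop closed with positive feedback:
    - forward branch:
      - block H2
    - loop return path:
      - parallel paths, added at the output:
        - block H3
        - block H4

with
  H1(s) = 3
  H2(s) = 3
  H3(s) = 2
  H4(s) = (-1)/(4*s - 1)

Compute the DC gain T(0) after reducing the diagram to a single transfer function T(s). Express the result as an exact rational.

Answer: -9/8

Working:
Step 1: combine H3, H4 in parallel, giving (8*s - 3)/(4*s - 1)
Step 2: close the feedback loop around H2, (H3+H4), giving (3 - 12*s)/(20*s - 8)
Step 3: reduce the series chain H1, [H2/(1-H2*(H3+H4))], giving (9 - 36*s)/(20*s - 8)
Step 3 gives the overall T(s). Then T(0) = 9/(-8) = -9/8.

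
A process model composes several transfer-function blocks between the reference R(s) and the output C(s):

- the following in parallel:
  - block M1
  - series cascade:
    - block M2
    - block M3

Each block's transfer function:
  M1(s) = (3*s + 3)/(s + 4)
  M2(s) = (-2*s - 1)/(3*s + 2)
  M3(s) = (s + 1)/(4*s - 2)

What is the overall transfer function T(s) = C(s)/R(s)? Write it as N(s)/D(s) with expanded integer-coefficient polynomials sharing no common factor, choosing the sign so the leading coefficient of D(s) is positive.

1. reduce the series chain M2, M3 -> (-2*s^2 - 3*s - 1)/(12*s^2 + 2*s - 4)
2. combine M1, (M2*M3) in parallel; the result is T(s) itself (integer coefficients, no common factor, positive leading denominator coefficient)

Therefore the answer is (34*s^3 + 31*s^2 - 19*s - 16)/(12*s^3 + 50*s^2 + 4*s - 16).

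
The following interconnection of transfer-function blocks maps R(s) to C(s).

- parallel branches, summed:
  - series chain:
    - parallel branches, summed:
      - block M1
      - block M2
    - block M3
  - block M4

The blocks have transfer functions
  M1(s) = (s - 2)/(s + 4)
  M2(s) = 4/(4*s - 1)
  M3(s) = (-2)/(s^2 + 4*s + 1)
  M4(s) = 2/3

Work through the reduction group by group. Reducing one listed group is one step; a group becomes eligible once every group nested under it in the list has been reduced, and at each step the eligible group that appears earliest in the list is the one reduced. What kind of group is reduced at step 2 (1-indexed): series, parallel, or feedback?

1. combine M1, M2 in parallel
2. series reduction of (M1+M2), M3
3. sum the parallel branches ((M1+M2)*M3), M4
So the answer for step 2 is series.

Final answer: series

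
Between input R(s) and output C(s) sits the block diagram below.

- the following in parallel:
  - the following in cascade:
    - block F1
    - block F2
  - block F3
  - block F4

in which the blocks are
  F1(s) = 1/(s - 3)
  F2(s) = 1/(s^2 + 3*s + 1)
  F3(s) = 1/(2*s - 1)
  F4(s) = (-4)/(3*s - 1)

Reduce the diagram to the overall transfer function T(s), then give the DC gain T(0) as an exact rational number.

First reduce the diagram to T(s).

Step 1: combine F1, F2 in series gives 1/(s^3 - 8*s - 3)
Step 2: sum the parallel branches (F1*F2), F3, F4 gives (-5*s^4 + 3*s^3 + 46*s^2 - 14*s - 8)/(6*s^5 - 5*s^4 - 47*s^3 + 22*s^2 + 7*s - 3)
DC gain: substitute s = 0 into T(s) from step 2: T(0) = -8/(-3) = 8/3.

Answer: 8/3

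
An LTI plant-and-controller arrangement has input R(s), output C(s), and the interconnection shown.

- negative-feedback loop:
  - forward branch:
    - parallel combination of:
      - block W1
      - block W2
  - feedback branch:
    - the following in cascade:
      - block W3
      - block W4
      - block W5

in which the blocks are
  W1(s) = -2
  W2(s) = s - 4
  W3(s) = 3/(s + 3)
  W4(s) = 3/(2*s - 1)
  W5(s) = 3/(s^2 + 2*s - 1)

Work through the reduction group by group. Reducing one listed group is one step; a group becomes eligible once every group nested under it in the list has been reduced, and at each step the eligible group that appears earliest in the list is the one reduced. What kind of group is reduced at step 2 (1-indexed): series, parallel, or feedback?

Step 1 - reduce the parallel group W1, W2
Step 2 - series reduction of W3, W4, W5
Step 3 - reduce the feedback loop with forward (W1+W2) and return (W3*W4*W5)
The group at step 2 is a series group.

Hence the answer: series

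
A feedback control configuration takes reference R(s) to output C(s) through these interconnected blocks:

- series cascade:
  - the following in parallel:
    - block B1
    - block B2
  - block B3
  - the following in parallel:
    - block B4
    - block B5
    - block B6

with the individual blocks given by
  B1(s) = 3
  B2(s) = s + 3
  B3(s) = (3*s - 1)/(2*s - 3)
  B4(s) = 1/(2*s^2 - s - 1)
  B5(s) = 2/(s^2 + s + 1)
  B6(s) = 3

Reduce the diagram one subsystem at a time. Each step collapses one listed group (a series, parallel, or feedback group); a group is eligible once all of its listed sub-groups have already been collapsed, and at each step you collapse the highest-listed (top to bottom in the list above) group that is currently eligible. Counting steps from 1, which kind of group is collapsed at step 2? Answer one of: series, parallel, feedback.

Step 1. combine B1, B2 in parallel
Step 2. sum the parallel branches B4, B5, B6
Step 3. cascade (B1+B2), B3, (B4+B5+B6)
Step 2: parallel.

Answer: parallel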